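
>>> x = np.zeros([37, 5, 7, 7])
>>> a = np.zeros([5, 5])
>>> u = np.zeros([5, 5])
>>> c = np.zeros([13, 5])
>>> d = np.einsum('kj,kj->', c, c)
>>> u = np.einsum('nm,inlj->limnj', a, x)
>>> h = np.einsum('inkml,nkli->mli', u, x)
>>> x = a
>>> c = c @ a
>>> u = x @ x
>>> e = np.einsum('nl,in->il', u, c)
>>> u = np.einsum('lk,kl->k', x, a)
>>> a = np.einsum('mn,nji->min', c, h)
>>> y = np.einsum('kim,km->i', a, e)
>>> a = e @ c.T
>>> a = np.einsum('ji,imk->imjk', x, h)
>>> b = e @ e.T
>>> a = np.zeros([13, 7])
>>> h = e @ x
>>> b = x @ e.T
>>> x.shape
(5, 5)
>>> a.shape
(13, 7)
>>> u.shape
(5,)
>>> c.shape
(13, 5)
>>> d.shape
()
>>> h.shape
(13, 5)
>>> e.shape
(13, 5)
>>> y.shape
(7,)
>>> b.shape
(5, 13)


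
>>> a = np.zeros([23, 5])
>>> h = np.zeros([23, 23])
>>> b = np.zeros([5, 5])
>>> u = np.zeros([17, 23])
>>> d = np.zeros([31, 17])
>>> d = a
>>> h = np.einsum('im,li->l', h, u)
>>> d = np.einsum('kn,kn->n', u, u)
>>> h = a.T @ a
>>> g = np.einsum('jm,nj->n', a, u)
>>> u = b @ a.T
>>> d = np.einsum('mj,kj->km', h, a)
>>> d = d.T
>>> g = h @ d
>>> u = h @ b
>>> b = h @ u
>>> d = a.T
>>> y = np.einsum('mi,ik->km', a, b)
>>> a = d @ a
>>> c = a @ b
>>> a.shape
(5, 5)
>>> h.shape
(5, 5)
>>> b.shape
(5, 5)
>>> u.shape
(5, 5)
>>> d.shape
(5, 23)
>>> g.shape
(5, 23)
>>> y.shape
(5, 23)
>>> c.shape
(5, 5)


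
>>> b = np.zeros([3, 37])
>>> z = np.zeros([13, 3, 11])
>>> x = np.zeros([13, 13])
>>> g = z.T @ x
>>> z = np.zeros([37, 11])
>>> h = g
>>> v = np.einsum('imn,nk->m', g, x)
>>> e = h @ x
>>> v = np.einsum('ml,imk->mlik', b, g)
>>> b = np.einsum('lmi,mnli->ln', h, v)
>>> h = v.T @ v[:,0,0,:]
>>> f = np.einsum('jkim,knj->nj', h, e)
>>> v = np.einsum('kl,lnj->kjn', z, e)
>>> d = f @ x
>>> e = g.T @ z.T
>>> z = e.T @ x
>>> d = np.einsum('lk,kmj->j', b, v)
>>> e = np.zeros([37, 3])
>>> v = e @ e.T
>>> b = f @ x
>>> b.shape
(3, 13)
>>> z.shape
(37, 3, 13)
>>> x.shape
(13, 13)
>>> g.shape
(11, 3, 13)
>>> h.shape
(13, 11, 37, 13)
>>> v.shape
(37, 37)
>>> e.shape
(37, 3)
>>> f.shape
(3, 13)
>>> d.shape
(3,)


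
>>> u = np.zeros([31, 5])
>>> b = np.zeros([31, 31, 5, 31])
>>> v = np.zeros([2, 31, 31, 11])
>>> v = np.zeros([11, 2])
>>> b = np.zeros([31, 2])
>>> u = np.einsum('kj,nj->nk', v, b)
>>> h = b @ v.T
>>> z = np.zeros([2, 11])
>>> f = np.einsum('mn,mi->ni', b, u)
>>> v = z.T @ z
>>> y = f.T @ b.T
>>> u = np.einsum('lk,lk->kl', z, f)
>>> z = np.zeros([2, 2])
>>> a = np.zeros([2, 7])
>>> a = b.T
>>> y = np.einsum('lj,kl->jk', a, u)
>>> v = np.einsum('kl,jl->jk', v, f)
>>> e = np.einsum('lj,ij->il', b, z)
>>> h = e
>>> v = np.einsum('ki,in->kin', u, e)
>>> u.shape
(11, 2)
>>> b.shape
(31, 2)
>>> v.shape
(11, 2, 31)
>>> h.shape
(2, 31)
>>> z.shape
(2, 2)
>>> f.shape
(2, 11)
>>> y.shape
(31, 11)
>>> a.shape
(2, 31)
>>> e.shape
(2, 31)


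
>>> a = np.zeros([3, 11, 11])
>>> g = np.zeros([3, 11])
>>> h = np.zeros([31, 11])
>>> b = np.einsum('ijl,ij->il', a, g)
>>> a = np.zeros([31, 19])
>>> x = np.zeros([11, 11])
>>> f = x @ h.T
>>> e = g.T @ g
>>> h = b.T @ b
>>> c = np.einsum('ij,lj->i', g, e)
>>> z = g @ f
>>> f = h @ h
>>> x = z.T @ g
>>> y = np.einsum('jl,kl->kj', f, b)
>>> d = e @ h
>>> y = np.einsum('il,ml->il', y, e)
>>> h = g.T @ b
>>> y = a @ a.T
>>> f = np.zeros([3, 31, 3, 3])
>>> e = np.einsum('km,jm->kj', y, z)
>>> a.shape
(31, 19)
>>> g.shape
(3, 11)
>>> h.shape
(11, 11)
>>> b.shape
(3, 11)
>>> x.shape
(31, 11)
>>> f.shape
(3, 31, 3, 3)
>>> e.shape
(31, 3)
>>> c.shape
(3,)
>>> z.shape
(3, 31)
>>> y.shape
(31, 31)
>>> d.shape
(11, 11)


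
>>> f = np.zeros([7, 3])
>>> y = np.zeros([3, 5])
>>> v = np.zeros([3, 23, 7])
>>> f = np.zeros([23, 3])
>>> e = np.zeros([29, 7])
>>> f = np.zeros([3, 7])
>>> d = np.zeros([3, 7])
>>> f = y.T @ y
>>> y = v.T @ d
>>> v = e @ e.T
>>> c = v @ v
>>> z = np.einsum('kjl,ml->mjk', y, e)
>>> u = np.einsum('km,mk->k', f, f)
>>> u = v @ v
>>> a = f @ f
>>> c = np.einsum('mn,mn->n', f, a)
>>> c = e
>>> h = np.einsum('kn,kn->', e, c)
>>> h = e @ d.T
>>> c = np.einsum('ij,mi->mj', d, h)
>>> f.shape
(5, 5)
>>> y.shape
(7, 23, 7)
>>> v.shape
(29, 29)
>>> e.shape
(29, 7)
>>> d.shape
(3, 7)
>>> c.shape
(29, 7)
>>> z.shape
(29, 23, 7)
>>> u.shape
(29, 29)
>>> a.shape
(5, 5)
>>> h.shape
(29, 3)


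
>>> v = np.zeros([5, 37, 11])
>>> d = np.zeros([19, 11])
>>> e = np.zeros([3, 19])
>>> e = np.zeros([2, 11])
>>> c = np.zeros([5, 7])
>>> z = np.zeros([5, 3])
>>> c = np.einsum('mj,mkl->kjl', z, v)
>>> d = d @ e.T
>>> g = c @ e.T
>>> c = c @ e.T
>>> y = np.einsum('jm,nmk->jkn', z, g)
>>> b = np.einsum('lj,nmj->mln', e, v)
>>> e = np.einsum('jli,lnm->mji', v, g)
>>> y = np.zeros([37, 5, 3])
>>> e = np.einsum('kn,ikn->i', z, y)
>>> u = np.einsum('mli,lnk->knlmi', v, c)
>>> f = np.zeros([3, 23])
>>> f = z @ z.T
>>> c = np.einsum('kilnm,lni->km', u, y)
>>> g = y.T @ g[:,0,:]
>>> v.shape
(5, 37, 11)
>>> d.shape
(19, 2)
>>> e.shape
(37,)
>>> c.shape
(2, 11)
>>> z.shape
(5, 3)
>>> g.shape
(3, 5, 2)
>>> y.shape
(37, 5, 3)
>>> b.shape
(37, 2, 5)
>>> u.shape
(2, 3, 37, 5, 11)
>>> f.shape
(5, 5)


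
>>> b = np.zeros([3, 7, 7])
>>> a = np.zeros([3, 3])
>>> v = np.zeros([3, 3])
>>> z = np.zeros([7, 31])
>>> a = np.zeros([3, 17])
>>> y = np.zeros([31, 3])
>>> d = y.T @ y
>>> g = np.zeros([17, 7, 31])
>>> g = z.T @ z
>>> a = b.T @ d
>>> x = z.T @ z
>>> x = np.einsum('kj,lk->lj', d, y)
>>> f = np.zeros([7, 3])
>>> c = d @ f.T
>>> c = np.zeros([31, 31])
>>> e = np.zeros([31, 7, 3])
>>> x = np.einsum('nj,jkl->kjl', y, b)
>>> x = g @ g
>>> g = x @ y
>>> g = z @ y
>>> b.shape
(3, 7, 7)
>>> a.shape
(7, 7, 3)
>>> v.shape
(3, 3)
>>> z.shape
(7, 31)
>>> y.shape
(31, 3)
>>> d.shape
(3, 3)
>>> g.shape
(7, 3)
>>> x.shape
(31, 31)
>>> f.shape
(7, 3)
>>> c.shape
(31, 31)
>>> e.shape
(31, 7, 3)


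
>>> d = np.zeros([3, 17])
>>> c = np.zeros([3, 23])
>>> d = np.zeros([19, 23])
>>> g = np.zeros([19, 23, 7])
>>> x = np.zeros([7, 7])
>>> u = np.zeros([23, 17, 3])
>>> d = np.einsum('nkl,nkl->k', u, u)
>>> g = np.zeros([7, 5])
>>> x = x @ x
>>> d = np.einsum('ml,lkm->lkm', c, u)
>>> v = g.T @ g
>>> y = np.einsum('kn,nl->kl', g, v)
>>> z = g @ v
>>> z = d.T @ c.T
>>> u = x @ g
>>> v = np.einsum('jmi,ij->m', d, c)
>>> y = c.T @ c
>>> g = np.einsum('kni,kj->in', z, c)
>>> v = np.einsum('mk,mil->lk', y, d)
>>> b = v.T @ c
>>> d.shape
(23, 17, 3)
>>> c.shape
(3, 23)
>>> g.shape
(3, 17)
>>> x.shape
(7, 7)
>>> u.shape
(7, 5)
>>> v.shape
(3, 23)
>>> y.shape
(23, 23)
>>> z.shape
(3, 17, 3)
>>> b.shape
(23, 23)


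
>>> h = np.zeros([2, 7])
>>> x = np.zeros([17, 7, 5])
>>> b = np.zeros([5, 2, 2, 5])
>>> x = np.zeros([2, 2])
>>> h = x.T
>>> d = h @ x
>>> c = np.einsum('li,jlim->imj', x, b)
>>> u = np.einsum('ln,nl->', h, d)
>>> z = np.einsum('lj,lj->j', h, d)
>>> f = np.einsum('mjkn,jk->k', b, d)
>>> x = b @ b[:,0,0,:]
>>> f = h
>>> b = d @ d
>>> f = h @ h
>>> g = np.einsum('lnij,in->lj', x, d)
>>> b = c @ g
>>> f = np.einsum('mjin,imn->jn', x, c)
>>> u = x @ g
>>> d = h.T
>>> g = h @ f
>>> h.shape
(2, 2)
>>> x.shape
(5, 2, 2, 5)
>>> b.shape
(2, 5, 5)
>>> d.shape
(2, 2)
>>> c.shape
(2, 5, 5)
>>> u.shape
(5, 2, 2, 5)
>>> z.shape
(2,)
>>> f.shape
(2, 5)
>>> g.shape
(2, 5)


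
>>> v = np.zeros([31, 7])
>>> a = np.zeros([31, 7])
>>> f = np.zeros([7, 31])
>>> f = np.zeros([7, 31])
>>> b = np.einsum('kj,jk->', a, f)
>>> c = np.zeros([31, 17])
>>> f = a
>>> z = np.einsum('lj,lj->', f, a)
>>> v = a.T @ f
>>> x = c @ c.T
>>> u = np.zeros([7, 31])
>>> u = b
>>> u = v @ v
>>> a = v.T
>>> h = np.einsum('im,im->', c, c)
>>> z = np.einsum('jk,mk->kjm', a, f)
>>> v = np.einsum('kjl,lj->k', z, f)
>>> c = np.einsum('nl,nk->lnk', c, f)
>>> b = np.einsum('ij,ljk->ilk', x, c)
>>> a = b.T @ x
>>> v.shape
(7,)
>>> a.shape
(7, 17, 31)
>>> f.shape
(31, 7)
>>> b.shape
(31, 17, 7)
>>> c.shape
(17, 31, 7)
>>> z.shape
(7, 7, 31)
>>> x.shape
(31, 31)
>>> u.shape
(7, 7)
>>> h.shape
()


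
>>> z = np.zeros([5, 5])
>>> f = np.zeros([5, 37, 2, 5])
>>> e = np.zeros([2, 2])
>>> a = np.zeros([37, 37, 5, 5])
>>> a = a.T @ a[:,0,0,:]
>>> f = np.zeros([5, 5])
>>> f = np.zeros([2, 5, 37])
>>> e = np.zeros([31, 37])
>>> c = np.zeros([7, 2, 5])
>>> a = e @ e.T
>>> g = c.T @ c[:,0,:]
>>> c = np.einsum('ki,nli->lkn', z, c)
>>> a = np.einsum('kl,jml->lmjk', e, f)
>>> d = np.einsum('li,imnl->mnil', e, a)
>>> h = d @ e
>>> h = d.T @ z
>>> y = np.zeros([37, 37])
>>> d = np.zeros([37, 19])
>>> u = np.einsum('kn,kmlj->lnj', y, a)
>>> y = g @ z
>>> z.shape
(5, 5)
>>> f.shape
(2, 5, 37)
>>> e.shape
(31, 37)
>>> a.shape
(37, 5, 2, 31)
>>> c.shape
(2, 5, 7)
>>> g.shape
(5, 2, 5)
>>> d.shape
(37, 19)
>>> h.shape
(31, 37, 2, 5)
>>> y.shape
(5, 2, 5)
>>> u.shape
(2, 37, 31)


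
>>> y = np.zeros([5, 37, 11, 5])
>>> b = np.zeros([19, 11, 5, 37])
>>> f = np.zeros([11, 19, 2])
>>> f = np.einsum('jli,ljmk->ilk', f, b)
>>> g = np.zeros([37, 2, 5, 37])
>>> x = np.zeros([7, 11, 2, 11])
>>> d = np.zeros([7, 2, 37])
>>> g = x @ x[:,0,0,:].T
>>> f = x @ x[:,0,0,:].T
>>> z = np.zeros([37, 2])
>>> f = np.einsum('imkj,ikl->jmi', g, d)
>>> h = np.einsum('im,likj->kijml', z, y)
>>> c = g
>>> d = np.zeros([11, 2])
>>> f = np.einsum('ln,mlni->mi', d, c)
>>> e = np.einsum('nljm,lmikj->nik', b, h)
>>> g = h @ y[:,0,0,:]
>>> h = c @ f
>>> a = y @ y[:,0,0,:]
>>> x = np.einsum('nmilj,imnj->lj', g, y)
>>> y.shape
(5, 37, 11, 5)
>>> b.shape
(19, 11, 5, 37)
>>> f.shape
(7, 7)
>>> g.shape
(11, 37, 5, 2, 5)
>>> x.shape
(2, 5)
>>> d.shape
(11, 2)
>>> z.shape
(37, 2)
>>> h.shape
(7, 11, 2, 7)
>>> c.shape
(7, 11, 2, 7)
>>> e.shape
(19, 5, 2)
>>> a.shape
(5, 37, 11, 5)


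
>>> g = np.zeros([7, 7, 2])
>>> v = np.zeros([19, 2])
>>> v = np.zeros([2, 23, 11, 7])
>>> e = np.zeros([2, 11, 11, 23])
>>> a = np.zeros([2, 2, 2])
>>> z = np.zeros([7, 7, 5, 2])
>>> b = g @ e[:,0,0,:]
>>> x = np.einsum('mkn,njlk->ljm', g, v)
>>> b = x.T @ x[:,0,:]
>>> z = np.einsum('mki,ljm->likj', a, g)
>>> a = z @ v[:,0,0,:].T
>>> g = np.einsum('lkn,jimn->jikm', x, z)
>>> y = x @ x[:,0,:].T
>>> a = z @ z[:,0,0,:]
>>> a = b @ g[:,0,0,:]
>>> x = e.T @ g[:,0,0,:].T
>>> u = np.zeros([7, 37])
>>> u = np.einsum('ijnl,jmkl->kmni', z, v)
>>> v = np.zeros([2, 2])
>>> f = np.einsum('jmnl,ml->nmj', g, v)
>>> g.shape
(7, 2, 23, 2)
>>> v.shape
(2, 2)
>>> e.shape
(2, 11, 11, 23)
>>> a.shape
(7, 23, 2)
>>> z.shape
(7, 2, 2, 7)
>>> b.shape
(7, 23, 7)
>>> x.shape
(23, 11, 11, 7)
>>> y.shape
(11, 23, 11)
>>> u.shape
(11, 23, 2, 7)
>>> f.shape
(23, 2, 7)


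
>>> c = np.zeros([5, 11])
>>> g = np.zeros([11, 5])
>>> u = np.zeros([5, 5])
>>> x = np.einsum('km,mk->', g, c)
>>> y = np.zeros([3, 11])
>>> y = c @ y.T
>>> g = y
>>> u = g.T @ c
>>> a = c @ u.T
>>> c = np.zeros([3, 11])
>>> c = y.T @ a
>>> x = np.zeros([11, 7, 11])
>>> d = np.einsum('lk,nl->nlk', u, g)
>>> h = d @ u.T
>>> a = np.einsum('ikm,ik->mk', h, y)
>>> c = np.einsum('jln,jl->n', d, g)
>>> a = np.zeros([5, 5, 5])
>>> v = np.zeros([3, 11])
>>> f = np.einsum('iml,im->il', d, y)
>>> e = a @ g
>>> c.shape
(11,)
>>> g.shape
(5, 3)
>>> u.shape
(3, 11)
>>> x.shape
(11, 7, 11)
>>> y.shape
(5, 3)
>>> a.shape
(5, 5, 5)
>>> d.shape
(5, 3, 11)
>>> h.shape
(5, 3, 3)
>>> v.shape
(3, 11)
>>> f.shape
(5, 11)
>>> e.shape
(5, 5, 3)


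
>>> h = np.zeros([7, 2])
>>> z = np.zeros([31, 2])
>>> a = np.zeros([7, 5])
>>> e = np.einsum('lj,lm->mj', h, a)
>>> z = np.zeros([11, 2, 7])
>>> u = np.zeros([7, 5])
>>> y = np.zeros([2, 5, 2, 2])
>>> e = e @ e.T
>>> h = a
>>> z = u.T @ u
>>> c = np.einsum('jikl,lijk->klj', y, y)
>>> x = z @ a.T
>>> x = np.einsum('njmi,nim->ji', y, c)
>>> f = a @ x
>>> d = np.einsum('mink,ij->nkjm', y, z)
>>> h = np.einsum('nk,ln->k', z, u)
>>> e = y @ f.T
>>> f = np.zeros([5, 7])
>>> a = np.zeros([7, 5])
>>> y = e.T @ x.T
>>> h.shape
(5,)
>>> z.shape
(5, 5)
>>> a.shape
(7, 5)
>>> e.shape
(2, 5, 2, 7)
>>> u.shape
(7, 5)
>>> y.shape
(7, 2, 5, 5)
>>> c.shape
(2, 2, 2)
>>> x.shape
(5, 2)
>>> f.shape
(5, 7)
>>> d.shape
(2, 2, 5, 2)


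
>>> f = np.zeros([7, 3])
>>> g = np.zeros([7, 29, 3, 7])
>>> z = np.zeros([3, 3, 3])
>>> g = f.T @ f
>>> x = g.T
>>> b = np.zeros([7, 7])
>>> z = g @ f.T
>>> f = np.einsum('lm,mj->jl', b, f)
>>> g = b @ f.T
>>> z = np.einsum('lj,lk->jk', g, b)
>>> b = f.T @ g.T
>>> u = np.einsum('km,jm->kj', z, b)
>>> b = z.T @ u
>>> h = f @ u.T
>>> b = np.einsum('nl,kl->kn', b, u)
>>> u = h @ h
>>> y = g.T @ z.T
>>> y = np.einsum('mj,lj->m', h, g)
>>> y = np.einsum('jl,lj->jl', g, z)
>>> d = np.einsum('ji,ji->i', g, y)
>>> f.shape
(3, 7)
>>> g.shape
(7, 3)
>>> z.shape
(3, 7)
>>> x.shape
(3, 3)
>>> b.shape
(3, 7)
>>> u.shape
(3, 3)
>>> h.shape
(3, 3)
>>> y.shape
(7, 3)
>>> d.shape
(3,)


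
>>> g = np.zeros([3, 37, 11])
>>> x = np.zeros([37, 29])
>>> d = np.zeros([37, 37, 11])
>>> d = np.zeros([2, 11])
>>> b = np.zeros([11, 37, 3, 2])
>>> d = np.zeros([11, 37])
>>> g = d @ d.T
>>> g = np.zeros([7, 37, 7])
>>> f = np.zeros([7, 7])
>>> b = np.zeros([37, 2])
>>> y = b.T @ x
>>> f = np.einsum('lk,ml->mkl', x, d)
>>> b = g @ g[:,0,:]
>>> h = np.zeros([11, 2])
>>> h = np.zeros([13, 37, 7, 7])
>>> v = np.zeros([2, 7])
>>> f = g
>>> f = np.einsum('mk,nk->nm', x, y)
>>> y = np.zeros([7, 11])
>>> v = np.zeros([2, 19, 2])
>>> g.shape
(7, 37, 7)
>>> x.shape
(37, 29)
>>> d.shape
(11, 37)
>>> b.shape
(7, 37, 7)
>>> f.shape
(2, 37)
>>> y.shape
(7, 11)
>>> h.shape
(13, 37, 7, 7)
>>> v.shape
(2, 19, 2)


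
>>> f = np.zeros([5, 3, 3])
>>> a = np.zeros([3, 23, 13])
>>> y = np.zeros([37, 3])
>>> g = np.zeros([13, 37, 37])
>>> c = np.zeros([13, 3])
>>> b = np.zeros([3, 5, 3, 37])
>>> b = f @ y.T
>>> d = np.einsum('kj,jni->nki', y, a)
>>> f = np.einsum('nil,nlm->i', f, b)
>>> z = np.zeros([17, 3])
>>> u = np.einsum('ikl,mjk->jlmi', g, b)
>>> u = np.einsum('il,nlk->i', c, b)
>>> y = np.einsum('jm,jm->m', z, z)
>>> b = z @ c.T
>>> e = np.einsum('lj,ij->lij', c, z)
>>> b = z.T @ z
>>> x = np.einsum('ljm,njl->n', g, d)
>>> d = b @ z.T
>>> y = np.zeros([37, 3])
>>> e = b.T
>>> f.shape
(3,)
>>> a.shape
(3, 23, 13)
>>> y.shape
(37, 3)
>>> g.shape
(13, 37, 37)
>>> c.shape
(13, 3)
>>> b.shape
(3, 3)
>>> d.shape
(3, 17)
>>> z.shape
(17, 3)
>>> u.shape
(13,)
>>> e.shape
(3, 3)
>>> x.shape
(23,)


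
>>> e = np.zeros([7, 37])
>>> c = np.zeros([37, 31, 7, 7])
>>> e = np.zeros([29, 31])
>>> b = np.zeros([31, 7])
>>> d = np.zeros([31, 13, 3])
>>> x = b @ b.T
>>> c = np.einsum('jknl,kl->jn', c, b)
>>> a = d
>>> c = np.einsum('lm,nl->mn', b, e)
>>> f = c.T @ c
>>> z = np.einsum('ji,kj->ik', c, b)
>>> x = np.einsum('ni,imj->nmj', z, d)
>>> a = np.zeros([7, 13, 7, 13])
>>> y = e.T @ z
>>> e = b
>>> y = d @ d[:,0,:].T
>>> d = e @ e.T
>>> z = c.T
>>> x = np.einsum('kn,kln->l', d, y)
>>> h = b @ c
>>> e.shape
(31, 7)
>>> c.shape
(7, 29)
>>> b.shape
(31, 7)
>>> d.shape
(31, 31)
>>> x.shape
(13,)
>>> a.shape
(7, 13, 7, 13)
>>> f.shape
(29, 29)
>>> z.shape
(29, 7)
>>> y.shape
(31, 13, 31)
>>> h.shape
(31, 29)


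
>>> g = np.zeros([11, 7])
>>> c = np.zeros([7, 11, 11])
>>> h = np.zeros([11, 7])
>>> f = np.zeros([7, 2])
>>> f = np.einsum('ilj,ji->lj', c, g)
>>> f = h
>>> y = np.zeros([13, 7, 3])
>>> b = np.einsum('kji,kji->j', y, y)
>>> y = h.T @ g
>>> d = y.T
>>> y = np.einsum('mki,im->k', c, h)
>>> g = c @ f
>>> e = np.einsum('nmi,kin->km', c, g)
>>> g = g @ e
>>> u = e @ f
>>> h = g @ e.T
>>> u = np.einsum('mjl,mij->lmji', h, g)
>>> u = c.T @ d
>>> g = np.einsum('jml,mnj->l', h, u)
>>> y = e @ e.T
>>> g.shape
(7,)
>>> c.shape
(7, 11, 11)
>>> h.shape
(7, 11, 7)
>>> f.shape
(11, 7)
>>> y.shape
(7, 7)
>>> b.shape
(7,)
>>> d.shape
(7, 7)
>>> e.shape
(7, 11)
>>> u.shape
(11, 11, 7)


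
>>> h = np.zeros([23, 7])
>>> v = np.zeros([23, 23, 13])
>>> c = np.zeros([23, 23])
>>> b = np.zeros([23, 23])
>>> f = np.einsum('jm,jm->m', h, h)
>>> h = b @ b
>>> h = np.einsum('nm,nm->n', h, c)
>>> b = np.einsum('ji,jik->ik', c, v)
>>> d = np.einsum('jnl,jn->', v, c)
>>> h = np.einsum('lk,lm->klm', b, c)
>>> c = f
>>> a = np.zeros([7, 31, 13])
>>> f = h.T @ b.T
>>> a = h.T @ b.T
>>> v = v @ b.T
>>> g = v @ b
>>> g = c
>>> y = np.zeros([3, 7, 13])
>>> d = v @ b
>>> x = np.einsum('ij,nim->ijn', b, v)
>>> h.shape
(13, 23, 23)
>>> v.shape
(23, 23, 23)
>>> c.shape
(7,)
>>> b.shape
(23, 13)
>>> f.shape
(23, 23, 23)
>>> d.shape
(23, 23, 13)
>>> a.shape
(23, 23, 23)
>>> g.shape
(7,)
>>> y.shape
(3, 7, 13)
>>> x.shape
(23, 13, 23)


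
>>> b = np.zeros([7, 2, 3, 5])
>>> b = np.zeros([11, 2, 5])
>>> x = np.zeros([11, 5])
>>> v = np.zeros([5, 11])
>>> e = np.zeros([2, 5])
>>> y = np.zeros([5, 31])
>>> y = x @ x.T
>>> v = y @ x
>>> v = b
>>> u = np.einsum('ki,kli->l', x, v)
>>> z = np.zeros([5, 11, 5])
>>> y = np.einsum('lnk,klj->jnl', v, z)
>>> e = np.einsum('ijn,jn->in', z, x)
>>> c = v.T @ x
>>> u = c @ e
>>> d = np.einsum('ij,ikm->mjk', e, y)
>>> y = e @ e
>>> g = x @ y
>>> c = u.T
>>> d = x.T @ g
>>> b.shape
(11, 2, 5)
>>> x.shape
(11, 5)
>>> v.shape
(11, 2, 5)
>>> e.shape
(5, 5)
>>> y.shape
(5, 5)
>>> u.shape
(5, 2, 5)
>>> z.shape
(5, 11, 5)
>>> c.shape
(5, 2, 5)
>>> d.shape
(5, 5)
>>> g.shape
(11, 5)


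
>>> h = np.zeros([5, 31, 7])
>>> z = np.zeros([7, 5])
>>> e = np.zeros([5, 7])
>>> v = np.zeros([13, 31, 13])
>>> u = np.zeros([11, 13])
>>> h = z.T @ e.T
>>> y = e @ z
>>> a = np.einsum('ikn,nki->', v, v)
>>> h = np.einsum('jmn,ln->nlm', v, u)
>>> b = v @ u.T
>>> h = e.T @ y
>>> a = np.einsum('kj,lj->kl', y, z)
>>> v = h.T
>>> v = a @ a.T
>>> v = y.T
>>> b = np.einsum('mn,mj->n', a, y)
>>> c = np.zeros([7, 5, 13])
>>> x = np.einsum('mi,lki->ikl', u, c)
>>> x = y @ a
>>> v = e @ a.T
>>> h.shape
(7, 5)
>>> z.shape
(7, 5)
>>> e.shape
(5, 7)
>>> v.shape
(5, 5)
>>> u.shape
(11, 13)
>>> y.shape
(5, 5)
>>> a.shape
(5, 7)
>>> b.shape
(7,)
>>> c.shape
(7, 5, 13)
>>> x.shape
(5, 7)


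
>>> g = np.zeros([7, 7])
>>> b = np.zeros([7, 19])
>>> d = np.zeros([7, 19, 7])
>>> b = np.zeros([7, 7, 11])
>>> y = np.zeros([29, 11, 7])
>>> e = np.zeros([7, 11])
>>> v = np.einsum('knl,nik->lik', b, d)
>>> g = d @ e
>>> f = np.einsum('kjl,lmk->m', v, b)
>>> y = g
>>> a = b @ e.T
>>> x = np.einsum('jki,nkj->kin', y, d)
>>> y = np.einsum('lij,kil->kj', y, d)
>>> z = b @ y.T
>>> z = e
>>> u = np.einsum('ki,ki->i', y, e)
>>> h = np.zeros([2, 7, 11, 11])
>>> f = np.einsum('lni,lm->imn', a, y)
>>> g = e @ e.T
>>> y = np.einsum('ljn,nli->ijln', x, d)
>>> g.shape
(7, 7)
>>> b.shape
(7, 7, 11)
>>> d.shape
(7, 19, 7)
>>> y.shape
(7, 11, 19, 7)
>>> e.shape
(7, 11)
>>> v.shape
(11, 19, 7)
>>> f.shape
(7, 11, 7)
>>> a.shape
(7, 7, 7)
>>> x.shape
(19, 11, 7)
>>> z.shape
(7, 11)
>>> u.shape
(11,)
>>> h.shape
(2, 7, 11, 11)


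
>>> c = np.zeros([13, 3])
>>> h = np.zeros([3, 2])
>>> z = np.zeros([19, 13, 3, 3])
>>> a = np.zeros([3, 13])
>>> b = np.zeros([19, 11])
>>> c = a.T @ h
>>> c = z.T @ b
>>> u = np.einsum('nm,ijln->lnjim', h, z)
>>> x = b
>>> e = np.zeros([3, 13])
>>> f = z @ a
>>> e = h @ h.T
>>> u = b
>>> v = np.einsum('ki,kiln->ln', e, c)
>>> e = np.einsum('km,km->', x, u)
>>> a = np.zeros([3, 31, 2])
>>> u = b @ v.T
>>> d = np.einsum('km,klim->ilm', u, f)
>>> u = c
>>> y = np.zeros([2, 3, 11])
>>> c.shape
(3, 3, 13, 11)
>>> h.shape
(3, 2)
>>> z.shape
(19, 13, 3, 3)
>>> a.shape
(3, 31, 2)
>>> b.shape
(19, 11)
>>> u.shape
(3, 3, 13, 11)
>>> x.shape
(19, 11)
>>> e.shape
()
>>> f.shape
(19, 13, 3, 13)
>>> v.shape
(13, 11)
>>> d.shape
(3, 13, 13)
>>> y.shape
(2, 3, 11)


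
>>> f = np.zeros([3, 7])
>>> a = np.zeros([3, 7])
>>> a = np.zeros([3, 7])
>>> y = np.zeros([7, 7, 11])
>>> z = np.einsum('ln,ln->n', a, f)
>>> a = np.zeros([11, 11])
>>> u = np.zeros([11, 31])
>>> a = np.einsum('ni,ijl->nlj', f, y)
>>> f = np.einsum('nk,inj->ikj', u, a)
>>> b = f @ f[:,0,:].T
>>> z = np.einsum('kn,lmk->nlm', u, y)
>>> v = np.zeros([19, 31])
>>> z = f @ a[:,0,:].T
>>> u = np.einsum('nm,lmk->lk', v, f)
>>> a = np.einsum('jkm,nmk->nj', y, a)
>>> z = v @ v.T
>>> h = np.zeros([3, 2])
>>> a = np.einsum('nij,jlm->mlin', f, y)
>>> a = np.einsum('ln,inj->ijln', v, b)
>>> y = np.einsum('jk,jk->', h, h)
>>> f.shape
(3, 31, 7)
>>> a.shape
(3, 3, 19, 31)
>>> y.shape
()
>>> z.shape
(19, 19)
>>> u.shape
(3, 7)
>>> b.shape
(3, 31, 3)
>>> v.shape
(19, 31)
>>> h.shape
(3, 2)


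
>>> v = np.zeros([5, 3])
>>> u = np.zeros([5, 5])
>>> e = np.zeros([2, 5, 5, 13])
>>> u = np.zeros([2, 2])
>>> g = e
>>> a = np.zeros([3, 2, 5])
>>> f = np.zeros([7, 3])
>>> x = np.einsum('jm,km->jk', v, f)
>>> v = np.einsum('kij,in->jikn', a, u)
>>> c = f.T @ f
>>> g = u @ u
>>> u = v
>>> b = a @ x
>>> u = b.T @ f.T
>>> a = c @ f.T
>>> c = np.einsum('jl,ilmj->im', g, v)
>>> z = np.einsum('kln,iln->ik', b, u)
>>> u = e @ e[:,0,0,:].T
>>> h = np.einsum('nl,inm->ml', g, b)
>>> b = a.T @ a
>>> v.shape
(5, 2, 3, 2)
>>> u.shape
(2, 5, 5, 2)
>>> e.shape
(2, 5, 5, 13)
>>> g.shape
(2, 2)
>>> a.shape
(3, 7)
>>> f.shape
(7, 3)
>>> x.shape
(5, 7)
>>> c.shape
(5, 3)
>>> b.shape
(7, 7)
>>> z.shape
(7, 3)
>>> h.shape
(7, 2)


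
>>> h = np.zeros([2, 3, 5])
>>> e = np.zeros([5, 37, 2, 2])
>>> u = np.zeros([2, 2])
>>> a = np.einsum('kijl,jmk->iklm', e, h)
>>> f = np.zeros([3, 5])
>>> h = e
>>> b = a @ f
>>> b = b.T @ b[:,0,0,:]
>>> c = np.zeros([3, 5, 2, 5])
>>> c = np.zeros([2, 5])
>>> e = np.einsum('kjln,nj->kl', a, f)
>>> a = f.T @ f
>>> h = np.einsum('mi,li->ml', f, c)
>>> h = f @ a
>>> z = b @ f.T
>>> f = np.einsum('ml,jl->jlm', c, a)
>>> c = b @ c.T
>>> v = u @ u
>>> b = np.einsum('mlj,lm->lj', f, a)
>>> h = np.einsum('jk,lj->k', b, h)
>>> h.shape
(2,)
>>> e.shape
(37, 2)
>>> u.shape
(2, 2)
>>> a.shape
(5, 5)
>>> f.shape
(5, 5, 2)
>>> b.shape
(5, 2)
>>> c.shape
(5, 2, 5, 2)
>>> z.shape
(5, 2, 5, 3)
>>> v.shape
(2, 2)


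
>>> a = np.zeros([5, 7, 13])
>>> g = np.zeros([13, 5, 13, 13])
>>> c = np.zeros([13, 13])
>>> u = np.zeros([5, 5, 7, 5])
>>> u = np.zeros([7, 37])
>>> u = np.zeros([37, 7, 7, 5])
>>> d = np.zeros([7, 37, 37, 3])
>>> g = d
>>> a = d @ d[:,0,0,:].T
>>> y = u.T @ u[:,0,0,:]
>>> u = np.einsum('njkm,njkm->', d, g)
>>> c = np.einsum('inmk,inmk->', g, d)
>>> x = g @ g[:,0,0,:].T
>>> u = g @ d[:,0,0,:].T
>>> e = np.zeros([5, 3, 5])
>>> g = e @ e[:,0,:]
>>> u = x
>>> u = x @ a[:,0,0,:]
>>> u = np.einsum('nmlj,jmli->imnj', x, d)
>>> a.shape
(7, 37, 37, 7)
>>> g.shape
(5, 3, 5)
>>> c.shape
()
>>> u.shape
(3, 37, 7, 7)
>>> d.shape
(7, 37, 37, 3)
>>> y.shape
(5, 7, 7, 5)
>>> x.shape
(7, 37, 37, 7)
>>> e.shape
(5, 3, 5)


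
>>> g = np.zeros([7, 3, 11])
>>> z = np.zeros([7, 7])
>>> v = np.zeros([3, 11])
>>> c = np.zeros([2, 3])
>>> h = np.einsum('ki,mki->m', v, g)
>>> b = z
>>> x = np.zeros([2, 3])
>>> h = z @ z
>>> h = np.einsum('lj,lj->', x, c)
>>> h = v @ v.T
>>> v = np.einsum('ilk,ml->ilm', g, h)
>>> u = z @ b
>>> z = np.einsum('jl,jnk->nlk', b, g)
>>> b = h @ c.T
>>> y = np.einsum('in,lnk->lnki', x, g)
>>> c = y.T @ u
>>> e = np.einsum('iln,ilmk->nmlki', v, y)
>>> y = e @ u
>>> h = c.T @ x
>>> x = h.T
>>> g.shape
(7, 3, 11)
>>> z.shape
(3, 7, 11)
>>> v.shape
(7, 3, 3)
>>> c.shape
(2, 11, 3, 7)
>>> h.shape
(7, 3, 11, 3)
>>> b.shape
(3, 2)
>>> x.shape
(3, 11, 3, 7)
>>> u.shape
(7, 7)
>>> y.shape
(3, 11, 3, 2, 7)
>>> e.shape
(3, 11, 3, 2, 7)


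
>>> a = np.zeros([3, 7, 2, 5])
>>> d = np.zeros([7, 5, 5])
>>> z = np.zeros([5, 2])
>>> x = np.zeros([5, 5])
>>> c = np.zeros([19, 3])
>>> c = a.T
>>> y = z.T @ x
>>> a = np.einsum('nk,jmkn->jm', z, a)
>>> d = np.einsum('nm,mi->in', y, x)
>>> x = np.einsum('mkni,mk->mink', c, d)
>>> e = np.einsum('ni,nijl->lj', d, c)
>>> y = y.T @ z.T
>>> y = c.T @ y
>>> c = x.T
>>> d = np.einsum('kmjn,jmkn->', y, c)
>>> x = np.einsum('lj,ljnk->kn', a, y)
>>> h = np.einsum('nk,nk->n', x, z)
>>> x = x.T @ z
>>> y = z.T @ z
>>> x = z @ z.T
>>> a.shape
(3, 7)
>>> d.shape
()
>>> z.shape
(5, 2)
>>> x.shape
(5, 5)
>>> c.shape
(2, 7, 3, 5)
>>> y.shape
(2, 2)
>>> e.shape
(3, 7)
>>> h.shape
(5,)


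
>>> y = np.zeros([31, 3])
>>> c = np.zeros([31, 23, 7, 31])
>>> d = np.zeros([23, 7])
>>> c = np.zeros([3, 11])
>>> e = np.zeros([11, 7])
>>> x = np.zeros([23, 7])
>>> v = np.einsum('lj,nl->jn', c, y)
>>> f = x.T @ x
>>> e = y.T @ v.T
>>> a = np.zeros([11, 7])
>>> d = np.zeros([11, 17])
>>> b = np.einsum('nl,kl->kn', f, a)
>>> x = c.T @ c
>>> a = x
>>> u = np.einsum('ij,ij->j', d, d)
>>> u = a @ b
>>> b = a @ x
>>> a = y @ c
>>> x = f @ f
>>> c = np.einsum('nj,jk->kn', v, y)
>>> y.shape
(31, 3)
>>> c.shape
(3, 11)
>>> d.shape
(11, 17)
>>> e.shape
(3, 11)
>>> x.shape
(7, 7)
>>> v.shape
(11, 31)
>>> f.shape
(7, 7)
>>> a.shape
(31, 11)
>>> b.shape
(11, 11)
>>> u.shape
(11, 7)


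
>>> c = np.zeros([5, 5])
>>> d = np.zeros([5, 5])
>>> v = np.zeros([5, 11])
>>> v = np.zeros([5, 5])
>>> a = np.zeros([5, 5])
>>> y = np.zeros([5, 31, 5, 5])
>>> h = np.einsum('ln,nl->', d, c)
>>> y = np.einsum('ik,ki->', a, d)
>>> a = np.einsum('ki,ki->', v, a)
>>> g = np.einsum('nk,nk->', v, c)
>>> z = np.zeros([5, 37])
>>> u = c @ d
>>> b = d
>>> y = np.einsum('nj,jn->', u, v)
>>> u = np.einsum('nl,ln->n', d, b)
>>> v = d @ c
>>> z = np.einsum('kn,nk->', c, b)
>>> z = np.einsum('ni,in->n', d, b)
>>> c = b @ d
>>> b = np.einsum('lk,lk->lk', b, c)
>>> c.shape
(5, 5)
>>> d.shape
(5, 5)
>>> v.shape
(5, 5)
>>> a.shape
()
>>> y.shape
()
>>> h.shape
()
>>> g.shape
()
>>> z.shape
(5,)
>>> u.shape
(5,)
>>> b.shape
(5, 5)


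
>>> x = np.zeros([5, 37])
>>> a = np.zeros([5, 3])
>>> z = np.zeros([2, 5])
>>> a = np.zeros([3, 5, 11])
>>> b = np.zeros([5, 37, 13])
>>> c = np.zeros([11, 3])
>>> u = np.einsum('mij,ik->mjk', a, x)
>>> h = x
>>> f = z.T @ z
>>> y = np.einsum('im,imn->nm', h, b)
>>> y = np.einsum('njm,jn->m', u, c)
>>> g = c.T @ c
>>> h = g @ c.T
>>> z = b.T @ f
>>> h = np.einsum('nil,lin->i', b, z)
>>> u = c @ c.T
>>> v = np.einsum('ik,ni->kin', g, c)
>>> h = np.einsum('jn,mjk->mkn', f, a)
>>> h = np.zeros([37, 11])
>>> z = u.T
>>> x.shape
(5, 37)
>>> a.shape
(3, 5, 11)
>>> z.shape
(11, 11)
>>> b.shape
(5, 37, 13)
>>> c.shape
(11, 3)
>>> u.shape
(11, 11)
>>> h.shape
(37, 11)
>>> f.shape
(5, 5)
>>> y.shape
(37,)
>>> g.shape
(3, 3)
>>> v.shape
(3, 3, 11)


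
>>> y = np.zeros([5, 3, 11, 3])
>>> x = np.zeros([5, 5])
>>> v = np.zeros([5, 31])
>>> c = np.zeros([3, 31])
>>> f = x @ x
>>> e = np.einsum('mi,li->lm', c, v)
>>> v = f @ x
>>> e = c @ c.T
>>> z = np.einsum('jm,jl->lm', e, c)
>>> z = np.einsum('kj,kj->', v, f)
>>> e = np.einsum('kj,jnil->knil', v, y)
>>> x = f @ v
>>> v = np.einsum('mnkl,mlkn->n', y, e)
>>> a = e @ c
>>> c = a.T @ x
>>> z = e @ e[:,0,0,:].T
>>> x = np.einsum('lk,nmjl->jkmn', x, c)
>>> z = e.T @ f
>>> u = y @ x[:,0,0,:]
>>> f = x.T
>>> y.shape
(5, 3, 11, 3)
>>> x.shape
(3, 5, 11, 31)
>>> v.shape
(3,)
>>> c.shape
(31, 11, 3, 5)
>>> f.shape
(31, 11, 5, 3)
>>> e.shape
(5, 3, 11, 3)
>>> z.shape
(3, 11, 3, 5)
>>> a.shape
(5, 3, 11, 31)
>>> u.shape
(5, 3, 11, 31)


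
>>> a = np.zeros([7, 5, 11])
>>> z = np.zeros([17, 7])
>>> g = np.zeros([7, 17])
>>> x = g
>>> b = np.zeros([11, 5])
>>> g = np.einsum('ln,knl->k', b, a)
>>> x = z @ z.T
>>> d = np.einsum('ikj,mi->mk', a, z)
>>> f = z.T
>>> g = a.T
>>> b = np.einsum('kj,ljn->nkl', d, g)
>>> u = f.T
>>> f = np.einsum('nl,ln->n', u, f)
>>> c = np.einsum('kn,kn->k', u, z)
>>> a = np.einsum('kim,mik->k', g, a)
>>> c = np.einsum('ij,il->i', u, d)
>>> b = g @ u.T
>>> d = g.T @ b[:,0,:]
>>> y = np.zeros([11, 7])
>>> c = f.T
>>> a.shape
(11,)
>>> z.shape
(17, 7)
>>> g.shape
(11, 5, 7)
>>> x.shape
(17, 17)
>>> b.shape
(11, 5, 17)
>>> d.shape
(7, 5, 17)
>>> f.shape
(17,)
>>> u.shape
(17, 7)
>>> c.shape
(17,)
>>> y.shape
(11, 7)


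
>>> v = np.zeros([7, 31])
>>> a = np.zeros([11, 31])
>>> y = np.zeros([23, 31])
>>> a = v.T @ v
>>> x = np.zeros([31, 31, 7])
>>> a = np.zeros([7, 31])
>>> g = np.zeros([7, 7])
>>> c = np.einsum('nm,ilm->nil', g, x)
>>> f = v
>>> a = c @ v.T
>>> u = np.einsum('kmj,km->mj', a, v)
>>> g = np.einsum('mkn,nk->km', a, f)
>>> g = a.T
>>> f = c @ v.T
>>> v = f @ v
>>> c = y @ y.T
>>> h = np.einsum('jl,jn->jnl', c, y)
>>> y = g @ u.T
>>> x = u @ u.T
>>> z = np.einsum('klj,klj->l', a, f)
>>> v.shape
(7, 31, 31)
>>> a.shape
(7, 31, 7)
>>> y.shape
(7, 31, 31)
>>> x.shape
(31, 31)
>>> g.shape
(7, 31, 7)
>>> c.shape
(23, 23)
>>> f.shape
(7, 31, 7)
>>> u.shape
(31, 7)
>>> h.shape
(23, 31, 23)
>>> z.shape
(31,)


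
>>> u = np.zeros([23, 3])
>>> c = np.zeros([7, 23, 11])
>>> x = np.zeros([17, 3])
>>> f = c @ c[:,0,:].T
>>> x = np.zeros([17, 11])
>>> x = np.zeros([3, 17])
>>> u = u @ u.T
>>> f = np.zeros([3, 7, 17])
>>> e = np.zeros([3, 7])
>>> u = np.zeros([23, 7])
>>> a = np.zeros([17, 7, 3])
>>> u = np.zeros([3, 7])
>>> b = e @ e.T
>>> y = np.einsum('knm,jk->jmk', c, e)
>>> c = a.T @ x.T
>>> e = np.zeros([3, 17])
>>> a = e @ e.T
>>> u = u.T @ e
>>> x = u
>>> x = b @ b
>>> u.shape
(7, 17)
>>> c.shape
(3, 7, 3)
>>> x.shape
(3, 3)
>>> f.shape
(3, 7, 17)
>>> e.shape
(3, 17)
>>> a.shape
(3, 3)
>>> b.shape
(3, 3)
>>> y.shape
(3, 11, 7)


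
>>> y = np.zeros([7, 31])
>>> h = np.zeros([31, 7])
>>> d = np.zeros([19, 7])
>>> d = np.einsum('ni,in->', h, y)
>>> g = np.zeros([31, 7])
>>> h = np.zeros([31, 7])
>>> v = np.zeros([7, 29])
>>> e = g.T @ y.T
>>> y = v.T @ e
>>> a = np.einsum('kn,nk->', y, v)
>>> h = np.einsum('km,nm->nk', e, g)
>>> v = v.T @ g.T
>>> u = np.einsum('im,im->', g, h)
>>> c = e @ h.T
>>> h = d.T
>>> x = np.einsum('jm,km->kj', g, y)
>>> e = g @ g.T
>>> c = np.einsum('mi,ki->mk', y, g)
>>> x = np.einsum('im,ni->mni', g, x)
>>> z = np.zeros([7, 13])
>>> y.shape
(29, 7)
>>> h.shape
()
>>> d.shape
()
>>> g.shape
(31, 7)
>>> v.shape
(29, 31)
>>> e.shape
(31, 31)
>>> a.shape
()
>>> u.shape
()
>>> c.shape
(29, 31)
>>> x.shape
(7, 29, 31)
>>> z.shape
(7, 13)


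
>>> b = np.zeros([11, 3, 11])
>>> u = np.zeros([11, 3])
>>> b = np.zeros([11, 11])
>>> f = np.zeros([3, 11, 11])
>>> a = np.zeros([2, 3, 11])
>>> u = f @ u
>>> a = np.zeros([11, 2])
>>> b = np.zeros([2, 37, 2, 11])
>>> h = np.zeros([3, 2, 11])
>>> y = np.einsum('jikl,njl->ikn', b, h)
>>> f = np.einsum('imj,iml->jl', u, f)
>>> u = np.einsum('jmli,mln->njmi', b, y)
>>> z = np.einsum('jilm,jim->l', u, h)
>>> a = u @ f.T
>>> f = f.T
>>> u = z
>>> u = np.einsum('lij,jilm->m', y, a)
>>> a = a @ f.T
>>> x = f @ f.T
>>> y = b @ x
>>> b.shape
(2, 37, 2, 11)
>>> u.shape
(3,)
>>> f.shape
(11, 3)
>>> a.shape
(3, 2, 37, 11)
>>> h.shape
(3, 2, 11)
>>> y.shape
(2, 37, 2, 11)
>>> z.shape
(37,)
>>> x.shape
(11, 11)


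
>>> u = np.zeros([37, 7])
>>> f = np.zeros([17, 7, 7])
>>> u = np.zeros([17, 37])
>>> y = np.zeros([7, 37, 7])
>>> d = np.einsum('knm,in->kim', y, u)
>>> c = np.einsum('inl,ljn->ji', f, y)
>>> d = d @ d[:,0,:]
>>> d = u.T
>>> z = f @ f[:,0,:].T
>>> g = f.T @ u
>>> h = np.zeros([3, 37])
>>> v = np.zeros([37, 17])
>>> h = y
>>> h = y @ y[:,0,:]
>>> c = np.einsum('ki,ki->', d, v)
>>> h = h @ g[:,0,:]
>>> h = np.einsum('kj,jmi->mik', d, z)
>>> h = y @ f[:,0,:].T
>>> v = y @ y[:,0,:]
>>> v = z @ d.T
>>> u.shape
(17, 37)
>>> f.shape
(17, 7, 7)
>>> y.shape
(7, 37, 7)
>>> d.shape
(37, 17)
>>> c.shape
()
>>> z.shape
(17, 7, 17)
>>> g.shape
(7, 7, 37)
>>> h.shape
(7, 37, 17)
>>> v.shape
(17, 7, 37)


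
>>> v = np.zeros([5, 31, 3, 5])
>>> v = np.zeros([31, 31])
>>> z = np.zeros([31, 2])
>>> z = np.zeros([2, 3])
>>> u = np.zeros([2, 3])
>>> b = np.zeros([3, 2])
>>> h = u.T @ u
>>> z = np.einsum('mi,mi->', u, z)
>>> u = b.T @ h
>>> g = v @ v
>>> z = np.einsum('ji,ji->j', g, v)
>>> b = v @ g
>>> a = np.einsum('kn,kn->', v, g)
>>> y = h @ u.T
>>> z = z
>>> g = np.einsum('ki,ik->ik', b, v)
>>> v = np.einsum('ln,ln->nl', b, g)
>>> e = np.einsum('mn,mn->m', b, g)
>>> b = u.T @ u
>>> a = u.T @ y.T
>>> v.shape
(31, 31)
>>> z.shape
(31,)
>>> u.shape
(2, 3)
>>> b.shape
(3, 3)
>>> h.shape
(3, 3)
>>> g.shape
(31, 31)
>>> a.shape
(3, 3)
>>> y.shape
(3, 2)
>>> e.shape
(31,)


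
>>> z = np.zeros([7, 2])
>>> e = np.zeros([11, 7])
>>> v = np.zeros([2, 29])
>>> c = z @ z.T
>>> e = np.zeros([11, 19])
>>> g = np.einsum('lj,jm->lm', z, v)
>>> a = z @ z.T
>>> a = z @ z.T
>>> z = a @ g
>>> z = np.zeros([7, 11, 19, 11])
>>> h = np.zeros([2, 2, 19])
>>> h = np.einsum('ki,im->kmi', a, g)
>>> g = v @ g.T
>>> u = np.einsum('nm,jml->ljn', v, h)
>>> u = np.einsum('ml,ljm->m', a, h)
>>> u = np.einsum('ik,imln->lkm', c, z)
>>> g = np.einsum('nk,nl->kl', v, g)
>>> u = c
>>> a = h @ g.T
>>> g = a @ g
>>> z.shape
(7, 11, 19, 11)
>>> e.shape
(11, 19)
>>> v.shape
(2, 29)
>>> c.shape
(7, 7)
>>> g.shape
(7, 29, 7)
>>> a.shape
(7, 29, 29)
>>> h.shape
(7, 29, 7)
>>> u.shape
(7, 7)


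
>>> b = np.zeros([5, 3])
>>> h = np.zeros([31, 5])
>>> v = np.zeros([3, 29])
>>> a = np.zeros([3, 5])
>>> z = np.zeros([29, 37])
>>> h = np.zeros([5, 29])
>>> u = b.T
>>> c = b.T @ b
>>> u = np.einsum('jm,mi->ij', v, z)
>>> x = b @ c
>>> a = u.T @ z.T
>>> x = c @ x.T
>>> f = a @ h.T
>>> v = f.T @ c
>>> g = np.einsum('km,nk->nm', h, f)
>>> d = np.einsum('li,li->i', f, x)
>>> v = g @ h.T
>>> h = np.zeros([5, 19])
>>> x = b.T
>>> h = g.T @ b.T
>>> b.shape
(5, 3)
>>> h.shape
(29, 5)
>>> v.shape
(3, 5)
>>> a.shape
(3, 29)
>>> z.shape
(29, 37)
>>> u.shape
(37, 3)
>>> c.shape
(3, 3)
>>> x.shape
(3, 5)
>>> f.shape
(3, 5)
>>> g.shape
(3, 29)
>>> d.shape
(5,)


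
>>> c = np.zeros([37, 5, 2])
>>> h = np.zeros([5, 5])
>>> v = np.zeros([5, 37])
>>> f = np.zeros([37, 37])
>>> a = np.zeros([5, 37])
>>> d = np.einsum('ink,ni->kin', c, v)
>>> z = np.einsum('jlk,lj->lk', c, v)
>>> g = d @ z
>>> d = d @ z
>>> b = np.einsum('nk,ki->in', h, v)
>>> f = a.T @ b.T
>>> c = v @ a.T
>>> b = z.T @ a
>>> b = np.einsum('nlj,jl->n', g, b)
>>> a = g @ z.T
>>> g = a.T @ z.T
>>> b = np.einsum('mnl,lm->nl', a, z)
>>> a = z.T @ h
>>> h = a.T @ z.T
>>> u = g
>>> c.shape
(5, 5)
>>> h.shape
(5, 5)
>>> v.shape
(5, 37)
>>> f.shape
(37, 37)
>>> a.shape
(2, 5)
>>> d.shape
(2, 37, 2)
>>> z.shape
(5, 2)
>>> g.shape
(5, 37, 5)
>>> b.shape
(37, 5)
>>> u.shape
(5, 37, 5)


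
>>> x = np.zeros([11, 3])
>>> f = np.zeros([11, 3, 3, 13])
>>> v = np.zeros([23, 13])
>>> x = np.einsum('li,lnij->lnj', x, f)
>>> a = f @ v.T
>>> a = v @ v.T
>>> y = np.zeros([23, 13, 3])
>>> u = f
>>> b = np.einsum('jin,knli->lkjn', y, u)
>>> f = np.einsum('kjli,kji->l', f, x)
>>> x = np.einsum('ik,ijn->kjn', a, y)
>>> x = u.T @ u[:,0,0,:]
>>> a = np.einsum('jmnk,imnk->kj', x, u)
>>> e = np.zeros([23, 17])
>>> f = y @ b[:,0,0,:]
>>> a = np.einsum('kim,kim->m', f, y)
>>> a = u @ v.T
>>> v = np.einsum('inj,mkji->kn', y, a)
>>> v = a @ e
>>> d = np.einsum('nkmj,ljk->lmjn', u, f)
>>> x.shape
(13, 3, 3, 13)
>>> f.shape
(23, 13, 3)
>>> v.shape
(11, 3, 3, 17)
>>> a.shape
(11, 3, 3, 23)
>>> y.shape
(23, 13, 3)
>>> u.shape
(11, 3, 3, 13)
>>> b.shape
(3, 11, 23, 3)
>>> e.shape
(23, 17)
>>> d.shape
(23, 3, 13, 11)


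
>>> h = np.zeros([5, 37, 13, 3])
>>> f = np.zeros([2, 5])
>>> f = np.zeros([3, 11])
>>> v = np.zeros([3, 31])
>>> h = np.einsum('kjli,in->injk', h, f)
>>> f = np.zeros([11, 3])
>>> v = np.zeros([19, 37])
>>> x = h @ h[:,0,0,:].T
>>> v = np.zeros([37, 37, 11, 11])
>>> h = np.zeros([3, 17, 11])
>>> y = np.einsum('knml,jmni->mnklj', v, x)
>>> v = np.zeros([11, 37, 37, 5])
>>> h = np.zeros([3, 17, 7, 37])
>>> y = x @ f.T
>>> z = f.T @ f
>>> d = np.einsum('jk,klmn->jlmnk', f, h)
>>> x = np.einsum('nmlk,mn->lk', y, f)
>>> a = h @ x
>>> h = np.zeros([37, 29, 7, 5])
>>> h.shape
(37, 29, 7, 5)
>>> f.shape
(11, 3)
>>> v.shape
(11, 37, 37, 5)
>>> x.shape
(37, 11)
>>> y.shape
(3, 11, 37, 11)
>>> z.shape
(3, 3)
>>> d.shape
(11, 17, 7, 37, 3)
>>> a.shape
(3, 17, 7, 11)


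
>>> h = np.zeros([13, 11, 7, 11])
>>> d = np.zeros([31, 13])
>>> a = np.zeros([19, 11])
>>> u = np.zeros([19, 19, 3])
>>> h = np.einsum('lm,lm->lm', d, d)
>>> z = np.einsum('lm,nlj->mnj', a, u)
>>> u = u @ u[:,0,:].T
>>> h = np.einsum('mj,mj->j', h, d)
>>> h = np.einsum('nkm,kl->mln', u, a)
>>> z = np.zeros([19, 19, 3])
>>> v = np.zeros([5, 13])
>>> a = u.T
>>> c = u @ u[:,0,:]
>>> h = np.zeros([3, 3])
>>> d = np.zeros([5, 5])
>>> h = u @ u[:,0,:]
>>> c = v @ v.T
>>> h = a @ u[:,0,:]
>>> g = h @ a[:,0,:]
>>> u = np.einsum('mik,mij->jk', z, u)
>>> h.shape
(19, 19, 19)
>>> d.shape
(5, 5)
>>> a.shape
(19, 19, 19)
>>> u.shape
(19, 3)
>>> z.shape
(19, 19, 3)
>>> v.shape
(5, 13)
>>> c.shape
(5, 5)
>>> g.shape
(19, 19, 19)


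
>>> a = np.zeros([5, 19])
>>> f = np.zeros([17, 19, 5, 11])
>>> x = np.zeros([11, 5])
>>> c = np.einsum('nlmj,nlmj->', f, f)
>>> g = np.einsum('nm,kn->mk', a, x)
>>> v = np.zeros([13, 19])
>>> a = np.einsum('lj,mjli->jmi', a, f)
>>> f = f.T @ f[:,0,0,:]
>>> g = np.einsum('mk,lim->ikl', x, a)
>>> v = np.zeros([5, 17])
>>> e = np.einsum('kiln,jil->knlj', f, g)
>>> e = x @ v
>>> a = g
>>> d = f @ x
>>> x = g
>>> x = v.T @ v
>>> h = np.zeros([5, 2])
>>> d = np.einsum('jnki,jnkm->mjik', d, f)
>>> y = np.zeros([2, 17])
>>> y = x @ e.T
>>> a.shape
(17, 5, 19)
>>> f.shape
(11, 5, 19, 11)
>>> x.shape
(17, 17)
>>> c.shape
()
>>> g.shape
(17, 5, 19)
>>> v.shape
(5, 17)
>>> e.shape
(11, 17)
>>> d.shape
(11, 11, 5, 19)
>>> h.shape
(5, 2)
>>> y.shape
(17, 11)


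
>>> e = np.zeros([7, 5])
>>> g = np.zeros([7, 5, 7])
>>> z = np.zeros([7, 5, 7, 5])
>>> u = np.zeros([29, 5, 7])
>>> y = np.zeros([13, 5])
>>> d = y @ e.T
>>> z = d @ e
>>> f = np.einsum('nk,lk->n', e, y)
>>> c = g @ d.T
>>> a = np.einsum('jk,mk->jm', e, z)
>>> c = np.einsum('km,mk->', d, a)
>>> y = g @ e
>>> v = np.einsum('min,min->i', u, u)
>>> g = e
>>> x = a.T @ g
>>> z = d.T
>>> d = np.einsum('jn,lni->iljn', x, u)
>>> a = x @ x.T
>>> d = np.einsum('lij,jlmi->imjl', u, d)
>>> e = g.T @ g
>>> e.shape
(5, 5)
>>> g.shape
(7, 5)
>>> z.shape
(7, 13)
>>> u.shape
(29, 5, 7)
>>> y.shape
(7, 5, 5)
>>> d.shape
(5, 13, 7, 29)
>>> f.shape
(7,)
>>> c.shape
()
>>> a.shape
(13, 13)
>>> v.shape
(5,)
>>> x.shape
(13, 5)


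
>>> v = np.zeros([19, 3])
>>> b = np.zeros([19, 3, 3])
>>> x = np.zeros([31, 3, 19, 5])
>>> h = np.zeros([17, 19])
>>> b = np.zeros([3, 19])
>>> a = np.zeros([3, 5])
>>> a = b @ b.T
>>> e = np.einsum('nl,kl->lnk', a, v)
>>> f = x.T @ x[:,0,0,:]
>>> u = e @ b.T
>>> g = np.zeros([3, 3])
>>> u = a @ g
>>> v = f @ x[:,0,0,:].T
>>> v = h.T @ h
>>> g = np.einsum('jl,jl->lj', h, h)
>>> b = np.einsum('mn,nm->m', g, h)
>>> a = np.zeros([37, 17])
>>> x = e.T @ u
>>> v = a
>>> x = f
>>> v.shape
(37, 17)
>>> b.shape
(19,)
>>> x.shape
(5, 19, 3, 5)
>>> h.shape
(17, 19)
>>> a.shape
(37, 17)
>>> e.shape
(3, 3, 19)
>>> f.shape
(5, 19, 3, 5)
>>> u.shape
(3, 3)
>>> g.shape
(19, 17)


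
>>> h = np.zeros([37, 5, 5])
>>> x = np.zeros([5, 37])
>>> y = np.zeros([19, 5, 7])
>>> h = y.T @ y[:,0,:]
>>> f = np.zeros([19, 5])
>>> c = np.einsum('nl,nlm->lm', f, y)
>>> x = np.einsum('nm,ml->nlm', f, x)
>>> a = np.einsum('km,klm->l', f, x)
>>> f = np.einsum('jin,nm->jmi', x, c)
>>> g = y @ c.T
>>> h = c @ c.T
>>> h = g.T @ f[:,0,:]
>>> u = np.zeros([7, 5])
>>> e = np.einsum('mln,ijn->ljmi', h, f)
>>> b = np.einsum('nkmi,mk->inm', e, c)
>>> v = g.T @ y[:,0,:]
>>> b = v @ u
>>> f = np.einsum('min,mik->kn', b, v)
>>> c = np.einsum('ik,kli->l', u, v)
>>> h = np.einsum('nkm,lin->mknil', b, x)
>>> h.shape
(5, 5, 5, 37, 19)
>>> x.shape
(19, 37, 5)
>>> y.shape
(19, 5, 7)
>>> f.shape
(7, 5)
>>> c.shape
(5,)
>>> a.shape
(37,)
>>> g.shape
(19, 5, 5)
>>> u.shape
(7, 5)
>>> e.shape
(5, 7, 5, 19)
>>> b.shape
(5, 5, 5)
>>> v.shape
(5, 5, 7)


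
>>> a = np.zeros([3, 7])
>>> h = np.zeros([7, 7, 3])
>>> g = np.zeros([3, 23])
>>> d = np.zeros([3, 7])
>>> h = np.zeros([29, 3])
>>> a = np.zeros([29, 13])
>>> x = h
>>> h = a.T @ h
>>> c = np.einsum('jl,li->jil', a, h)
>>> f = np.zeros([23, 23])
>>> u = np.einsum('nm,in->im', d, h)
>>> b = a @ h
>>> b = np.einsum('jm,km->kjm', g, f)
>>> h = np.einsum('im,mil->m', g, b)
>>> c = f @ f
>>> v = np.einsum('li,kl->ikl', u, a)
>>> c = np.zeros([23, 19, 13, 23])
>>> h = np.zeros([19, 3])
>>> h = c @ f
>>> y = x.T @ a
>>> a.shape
(29, 13)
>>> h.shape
(23, 19, 13, 23)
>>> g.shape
(3, 23)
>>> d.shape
(3, 7)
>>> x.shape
(29, 3)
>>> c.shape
(23, 19, 13, 23)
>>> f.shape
(23, 23)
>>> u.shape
(13, 7)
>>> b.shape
(23, 3, 23)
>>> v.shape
(7, 29, 13)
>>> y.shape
(3, 13)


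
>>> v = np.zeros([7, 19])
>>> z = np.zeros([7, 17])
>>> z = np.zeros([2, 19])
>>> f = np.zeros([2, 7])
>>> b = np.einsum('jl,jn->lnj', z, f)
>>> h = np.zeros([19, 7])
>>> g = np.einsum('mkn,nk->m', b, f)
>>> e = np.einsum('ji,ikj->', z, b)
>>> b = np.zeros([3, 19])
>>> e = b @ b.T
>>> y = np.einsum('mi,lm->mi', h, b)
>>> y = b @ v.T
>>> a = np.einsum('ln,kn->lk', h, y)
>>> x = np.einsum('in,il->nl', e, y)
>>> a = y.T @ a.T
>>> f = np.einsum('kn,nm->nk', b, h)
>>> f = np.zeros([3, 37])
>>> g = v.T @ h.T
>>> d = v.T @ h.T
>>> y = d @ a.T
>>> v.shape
(7, 19)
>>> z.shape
(2, 19)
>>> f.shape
(3, 37)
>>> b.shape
(3, 19)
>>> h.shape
(19, 7)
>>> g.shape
(19, 19)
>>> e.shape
(3, 3)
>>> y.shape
(19, 7)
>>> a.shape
(7, 19)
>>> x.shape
(3, 7)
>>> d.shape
(19, 19)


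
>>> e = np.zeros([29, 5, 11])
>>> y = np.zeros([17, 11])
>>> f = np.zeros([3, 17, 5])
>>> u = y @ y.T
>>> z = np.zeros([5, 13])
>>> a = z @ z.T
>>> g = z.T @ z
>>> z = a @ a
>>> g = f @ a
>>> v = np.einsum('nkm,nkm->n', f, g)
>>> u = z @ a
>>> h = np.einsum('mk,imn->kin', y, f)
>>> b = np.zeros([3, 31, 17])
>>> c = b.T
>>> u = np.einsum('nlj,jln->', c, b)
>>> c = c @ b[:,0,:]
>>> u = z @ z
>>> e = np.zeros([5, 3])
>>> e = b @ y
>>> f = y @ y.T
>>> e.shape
(3, 31, 11)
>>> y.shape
(17, 11)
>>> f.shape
(17, 17)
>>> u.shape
(5, 5)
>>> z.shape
(5, 5)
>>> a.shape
(5, 5)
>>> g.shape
(3, 17, 5)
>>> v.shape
(3,)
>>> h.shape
(11, 3, 5)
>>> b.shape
(3, 31, 17)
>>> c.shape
(17, 31, 17)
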